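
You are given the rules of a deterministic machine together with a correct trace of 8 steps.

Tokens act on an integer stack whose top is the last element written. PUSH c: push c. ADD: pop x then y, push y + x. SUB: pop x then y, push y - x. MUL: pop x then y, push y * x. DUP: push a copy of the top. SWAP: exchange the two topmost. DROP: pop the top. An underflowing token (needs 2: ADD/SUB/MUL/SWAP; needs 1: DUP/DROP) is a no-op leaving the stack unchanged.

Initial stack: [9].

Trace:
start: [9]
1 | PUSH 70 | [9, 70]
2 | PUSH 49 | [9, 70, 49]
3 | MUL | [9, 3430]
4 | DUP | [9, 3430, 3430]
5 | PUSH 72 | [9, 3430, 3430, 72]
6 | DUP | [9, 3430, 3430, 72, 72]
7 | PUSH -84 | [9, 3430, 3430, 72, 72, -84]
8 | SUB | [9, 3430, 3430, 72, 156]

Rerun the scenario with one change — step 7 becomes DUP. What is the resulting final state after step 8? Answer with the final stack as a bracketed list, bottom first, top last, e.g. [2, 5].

(re-executing from step 7 with the substitution; state before step 7: [9, 3430, 3430, 72, 72])
7 | DUP | [9, 3430, 3430, 72, 72, 72]
8 | SUB | [9, 3430, 3430, 72, 0]

[9, 3430, 3430, 72, 0]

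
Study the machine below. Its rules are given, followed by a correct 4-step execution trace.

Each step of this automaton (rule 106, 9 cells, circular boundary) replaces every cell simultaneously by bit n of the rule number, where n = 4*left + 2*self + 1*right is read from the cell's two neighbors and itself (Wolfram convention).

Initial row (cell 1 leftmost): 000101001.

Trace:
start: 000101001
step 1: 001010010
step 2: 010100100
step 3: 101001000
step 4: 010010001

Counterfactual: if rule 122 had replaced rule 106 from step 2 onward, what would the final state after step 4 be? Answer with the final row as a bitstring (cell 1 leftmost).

(re-executing steps 2..4 under rule 122; state before step 2: 001010010)
step 2: 010101101
step 3: 101011110
step 4: 010110011

010110011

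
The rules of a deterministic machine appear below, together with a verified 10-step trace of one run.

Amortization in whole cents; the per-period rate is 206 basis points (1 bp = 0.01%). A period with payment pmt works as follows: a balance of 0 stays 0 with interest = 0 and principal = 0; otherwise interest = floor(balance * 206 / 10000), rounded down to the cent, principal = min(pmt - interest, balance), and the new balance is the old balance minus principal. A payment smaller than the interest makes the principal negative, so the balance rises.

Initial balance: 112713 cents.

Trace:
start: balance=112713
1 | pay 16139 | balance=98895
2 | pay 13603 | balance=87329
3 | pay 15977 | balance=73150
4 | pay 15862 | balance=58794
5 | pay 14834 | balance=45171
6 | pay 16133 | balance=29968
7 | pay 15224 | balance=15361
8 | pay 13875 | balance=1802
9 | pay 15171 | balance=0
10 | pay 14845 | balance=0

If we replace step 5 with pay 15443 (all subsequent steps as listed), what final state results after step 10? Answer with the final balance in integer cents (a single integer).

0

(re-executing from step 5 with the substitution; state before step 5: balance=58794)
5 | pay 15443 | balance=44562
6 | pay 16133 | balance=29346
7 | pay 15224 | balance=14726
8 | pay 13875 | balance=1154
9 | pay 15171 | balance=0
10 | pay 14845 | balance=0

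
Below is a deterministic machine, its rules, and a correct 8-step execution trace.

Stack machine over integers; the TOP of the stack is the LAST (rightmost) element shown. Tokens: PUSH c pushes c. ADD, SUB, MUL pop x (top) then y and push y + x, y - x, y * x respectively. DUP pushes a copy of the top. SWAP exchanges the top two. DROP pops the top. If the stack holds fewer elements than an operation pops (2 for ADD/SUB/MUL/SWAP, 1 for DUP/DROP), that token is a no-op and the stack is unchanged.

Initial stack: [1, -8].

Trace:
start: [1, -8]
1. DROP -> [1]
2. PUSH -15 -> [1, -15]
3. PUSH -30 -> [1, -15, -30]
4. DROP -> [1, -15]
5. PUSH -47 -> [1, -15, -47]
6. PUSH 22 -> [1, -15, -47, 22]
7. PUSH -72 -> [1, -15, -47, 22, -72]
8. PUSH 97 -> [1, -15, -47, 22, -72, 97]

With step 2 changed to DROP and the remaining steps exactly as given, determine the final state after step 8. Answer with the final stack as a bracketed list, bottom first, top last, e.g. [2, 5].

[-47, 22, -72, 97]

(re-executing from step 2 with the substitution; state before step 2: [1])
2. DROP -> []
3. PUSH -30 -> [-30]
4. DROP -> []
5. PUSH -47 -> [-47]
6. PUSH 22 -> [-47, 22]
7. PUSH -72 -> [-47, 22, -72]
8. PUSH 97 -> [-47, 22, -72, 97]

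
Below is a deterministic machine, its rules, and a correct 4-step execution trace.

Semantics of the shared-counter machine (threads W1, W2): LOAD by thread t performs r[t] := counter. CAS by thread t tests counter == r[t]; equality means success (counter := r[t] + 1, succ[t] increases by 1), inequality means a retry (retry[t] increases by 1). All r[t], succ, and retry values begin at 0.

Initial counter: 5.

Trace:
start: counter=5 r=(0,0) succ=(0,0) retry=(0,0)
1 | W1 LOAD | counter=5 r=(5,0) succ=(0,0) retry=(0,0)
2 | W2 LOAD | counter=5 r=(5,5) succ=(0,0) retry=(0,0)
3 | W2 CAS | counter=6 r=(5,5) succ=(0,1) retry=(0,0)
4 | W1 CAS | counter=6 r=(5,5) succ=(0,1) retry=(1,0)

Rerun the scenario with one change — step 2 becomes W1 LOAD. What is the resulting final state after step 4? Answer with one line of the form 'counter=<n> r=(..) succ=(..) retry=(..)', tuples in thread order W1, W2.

counter=6 r=(5,0) succ=(1,0) retry=(0,1)

(re-executing from step 2 with the substitution; state before step 2: counter=5 r=(5,0) succ=(0,0) retry=(0,0))
2 | W1 LOAD | counter=5 r=(5,0) succ=(0,0) retry=(0,0)
3 | W2 CAS | counter=5 r=(5,0) succ=(0,0) retry=(0,1)
4 | W1 CAS | counter=6 r=(5,0) succ=(1,0) retry=(0,1)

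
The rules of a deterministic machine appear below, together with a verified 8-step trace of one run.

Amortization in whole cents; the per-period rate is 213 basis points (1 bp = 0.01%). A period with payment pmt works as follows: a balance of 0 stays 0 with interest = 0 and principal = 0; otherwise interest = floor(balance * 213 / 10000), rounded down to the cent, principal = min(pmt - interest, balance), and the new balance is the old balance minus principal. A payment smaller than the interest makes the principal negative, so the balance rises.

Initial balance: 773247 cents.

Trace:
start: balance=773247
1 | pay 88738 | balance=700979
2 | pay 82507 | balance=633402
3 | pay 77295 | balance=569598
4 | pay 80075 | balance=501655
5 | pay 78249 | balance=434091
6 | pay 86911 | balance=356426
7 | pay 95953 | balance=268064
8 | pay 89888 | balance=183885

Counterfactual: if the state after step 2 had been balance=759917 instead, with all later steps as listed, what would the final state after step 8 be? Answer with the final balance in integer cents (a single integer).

state after step 2 := balance=759917
3 | pay 77295 | balance=698808
4 | pay 80075 | balance=633617
5 | pay 78249 | balance=568864
6 | pay 86911 | balance=494069
7 | pay 95953 | balance=408639
8 | pay 89888 | balance=327455

327455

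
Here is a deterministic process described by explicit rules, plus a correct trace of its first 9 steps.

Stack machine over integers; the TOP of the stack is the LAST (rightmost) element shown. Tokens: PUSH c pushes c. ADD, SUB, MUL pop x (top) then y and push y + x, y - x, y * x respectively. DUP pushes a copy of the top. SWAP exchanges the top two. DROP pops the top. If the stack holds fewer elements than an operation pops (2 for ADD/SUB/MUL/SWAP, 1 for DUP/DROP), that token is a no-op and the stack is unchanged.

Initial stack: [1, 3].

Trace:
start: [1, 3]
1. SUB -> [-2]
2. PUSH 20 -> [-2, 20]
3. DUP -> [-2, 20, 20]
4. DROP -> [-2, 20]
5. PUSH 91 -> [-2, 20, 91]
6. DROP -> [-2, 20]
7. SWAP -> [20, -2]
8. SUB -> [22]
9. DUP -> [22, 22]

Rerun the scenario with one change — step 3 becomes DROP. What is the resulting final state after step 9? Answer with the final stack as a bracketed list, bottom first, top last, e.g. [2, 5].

(re-executing from step 3 with the substitution; state before step 3: [-2, 20])
3. DROP -> [-2]
4. DROP -> []
5. PUSH 91 -> [91]
6. DROP -> []
7. SWAP -> []
8. SUB -> []
9. DUP -> []

[]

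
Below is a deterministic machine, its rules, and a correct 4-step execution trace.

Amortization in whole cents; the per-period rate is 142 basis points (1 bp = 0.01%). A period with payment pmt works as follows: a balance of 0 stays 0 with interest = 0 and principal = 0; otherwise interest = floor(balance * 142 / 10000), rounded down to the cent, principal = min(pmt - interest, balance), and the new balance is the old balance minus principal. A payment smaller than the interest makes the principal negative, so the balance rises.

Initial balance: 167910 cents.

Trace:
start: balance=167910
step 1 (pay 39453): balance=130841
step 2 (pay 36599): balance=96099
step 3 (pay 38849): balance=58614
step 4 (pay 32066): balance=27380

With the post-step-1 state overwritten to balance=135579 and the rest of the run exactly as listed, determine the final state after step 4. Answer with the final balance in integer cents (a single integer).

state after step 1 := balance=135579
step 2 (pay 36599): balance=100905
step 3 (pay 38849): balance=63488
step 4 (pay 32066): balance=32323

32323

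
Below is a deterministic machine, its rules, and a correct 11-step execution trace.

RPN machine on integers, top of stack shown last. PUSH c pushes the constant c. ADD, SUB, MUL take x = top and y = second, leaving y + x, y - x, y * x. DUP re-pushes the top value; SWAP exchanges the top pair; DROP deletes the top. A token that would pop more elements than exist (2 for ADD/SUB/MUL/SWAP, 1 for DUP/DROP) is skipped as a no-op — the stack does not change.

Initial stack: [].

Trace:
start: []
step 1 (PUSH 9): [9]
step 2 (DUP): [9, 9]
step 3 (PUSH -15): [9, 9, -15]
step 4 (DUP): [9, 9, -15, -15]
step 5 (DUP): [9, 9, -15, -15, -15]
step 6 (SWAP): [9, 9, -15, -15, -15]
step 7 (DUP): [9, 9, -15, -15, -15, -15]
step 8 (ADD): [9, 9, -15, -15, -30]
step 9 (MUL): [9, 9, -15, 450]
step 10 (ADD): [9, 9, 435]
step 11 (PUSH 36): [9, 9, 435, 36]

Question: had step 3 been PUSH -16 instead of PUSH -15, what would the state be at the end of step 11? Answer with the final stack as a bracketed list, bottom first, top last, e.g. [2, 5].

(re-executing from step 3 with the substitution; state before step 3: [9, 9])
step 3 (PUSH -16): [9, 9, -16]
step 4 (DUP): [9, 9, -16, -16]
step 5 (DUP): [9, 9, -16, -16, -16]
step 6 (SWAP): [9, 9, -16, -16, -16]
step 7 (DUP): [9, 9, -16, -16, -16, -16]
step 8 (ADD): [9, 9, -16, -16, -32]
step 9 (MUL): [9, 9, -16, 512]
step 10 (ADD): [9, 9, 496]
step 11 (PUSH 36): [9, 9, 496, 36]

[9, 9, 496, 36]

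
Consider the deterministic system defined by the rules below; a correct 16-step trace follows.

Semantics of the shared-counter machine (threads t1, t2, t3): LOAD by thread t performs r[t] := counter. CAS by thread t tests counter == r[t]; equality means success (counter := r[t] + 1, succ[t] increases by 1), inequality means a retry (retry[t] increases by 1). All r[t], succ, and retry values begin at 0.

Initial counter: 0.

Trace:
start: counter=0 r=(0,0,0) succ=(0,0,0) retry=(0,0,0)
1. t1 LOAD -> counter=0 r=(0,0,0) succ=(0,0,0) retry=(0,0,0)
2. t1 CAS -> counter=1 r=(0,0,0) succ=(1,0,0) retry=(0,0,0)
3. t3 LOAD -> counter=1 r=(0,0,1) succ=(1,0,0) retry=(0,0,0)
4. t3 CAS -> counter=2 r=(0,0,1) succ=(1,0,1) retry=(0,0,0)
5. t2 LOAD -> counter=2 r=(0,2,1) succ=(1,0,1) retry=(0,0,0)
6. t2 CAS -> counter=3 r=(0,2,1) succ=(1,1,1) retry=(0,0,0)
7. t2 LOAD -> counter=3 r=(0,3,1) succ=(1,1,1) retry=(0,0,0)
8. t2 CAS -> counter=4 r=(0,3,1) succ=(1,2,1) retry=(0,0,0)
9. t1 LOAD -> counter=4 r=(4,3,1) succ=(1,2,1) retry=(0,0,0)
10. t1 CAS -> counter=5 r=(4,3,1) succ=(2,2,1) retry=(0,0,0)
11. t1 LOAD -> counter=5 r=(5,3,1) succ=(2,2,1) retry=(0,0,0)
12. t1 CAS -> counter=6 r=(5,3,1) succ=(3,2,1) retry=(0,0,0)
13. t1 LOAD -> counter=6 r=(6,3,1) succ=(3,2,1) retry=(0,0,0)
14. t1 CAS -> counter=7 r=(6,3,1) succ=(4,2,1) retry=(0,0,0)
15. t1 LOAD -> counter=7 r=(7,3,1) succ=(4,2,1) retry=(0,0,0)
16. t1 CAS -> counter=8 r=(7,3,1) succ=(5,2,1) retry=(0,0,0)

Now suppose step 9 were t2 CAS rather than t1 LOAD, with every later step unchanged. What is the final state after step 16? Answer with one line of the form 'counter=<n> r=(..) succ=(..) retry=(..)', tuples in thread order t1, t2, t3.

counter=7 r=(6,3,1) succ=(4,2,1) retry=(1,1,0)

(re-executing from step 9 with the substitution; state before step 9: counter=4 r=(0,3,1) succ=(1,2,1) retry=(0,0,0))
9. t2 CAS -> counter=4 r=(0,3,1) succ=(1,2,1) retry=(0,1,0)
10. t1 CAS -> counter=4 r=(0,3,1) succ=(1,2,1) retry=(1,1,0)
11. t1 LOAD -> counter=4 r=(4,3,1) succ=(1,2,1) retry=(1,1,0)
12. t1 CAS -> counter=5 r=(4,3,1) succ=(2,2,1) retry=(1,1,0)
13. t1 LOAD -> counter=5 r=(5,3,1) succ=(2,2,1) retry=(1,1,0)
14. t1 CAS -> counter=6 r=(5,3,1) succ=(3,2,1) retry=(1,1,0)
15. t1 LOAD -> counter=6 r=(6,3,1) succ=(3,2,1) retry=(1,1,0)
16. t1 CAS -> counter=7 r=(6,3,1) succ=(4,2,1) retry=(1,1,0)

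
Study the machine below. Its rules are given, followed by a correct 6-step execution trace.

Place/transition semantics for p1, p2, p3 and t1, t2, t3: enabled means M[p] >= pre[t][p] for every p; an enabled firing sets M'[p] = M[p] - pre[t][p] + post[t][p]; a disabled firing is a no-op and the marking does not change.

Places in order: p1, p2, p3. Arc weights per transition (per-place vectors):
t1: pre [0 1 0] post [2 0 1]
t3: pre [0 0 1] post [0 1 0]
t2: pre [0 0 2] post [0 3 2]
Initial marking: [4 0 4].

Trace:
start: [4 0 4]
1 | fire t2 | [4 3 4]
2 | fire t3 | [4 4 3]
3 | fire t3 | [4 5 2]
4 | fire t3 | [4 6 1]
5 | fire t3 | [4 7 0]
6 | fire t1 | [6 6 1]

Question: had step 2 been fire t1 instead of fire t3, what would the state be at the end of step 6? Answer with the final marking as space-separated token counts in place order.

(re-executing from step 2 with the substitution; state before step 2: [4 3 4])
2 | fire t1 | [6 2 5]
3 | fire t3 | [6 3 4]
4 | fire t3 | [6 4 3]
5 | fire t3 | [6 5 2]
6 | fire t1 | [8 4 3]

8 4 3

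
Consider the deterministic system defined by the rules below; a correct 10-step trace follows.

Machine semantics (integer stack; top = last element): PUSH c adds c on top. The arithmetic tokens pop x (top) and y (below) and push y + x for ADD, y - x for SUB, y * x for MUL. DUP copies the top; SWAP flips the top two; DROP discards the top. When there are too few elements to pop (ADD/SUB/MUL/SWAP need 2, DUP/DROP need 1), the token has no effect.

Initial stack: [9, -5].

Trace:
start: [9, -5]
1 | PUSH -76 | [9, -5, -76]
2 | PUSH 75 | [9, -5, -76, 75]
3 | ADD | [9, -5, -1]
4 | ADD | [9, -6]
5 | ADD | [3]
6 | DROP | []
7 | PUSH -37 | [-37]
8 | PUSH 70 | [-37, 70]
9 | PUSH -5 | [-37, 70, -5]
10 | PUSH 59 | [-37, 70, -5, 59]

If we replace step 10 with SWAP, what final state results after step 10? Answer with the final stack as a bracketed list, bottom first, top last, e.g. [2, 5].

[-37, -5, 70]

(re-executing from step 10 with the substitution; state before step 10: [-37, 70, -5])
10 | SWAP | [-37, -5, 70]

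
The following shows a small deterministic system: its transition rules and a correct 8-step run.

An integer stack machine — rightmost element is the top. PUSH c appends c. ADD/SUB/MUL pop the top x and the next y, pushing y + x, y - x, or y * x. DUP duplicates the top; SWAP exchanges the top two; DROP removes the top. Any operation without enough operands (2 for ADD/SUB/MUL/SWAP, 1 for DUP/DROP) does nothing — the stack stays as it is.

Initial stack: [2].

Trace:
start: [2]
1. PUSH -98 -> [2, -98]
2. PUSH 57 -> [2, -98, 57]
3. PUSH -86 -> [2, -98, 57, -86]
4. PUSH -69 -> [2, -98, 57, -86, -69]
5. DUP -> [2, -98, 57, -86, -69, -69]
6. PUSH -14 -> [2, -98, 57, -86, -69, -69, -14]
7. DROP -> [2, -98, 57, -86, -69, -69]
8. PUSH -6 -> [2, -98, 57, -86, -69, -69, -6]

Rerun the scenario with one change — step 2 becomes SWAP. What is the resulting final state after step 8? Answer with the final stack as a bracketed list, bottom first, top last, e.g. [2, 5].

(re-executing from step 2 with the substitution; state before step 2: [2, -98])
2. SWAP -> [-98, 2]
3. PUSH -86 -> [-98, 2, -86]
4. PUSH -69 -> [-98, 2, -86, -69]
5. DUP -> [-98, 2, -86, -69, -69]
6. PUSH -14 -> [-98, 2, -86, -69, -69, -14]
7. DROP -> [-98, 2, -86, -69, -69]
8. PUSH -6 -> [-98, 2, -86, -69, -69, -6]

[-98, 2, -86, -69, -69, -6]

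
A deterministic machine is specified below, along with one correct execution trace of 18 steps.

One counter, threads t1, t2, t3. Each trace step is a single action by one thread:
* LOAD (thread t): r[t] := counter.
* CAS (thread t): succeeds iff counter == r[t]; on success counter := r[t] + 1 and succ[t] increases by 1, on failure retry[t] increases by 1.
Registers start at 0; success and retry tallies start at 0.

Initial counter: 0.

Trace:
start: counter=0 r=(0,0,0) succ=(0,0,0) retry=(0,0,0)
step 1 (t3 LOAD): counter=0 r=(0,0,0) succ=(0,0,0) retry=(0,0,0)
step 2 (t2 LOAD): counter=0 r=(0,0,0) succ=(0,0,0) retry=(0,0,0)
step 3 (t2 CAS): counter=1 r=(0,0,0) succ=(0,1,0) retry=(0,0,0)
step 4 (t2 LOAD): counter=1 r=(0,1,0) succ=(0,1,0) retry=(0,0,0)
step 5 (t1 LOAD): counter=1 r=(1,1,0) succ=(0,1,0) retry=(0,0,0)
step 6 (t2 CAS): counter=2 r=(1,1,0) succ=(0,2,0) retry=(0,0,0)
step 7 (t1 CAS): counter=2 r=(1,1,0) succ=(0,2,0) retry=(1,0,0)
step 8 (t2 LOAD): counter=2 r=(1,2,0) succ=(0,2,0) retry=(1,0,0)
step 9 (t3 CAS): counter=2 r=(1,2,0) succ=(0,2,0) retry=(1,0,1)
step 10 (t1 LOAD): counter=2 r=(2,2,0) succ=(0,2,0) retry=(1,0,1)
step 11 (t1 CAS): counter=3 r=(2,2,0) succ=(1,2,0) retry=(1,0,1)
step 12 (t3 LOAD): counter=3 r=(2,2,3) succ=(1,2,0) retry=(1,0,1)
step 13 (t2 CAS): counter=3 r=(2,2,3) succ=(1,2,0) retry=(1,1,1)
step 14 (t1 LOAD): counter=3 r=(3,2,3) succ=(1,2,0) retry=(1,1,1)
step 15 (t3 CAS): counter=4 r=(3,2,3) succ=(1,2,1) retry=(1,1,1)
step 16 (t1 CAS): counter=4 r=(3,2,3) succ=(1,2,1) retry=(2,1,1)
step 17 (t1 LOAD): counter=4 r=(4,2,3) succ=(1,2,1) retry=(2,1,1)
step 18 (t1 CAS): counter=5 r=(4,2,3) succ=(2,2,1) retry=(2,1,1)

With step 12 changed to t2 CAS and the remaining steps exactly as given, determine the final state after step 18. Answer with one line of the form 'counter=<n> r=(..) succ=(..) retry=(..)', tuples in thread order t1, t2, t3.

counter=5 r=(4,2,0) succ=(3,2,0) retry=(1,2,2)

(re-executing from step 12 with the substitution; state before step 12: counter=3 r=(2,2,0) succ=(1,2,0) retry=(1,0,1))
step 12 (t2 CAS): counter=3 r=(2,2,0) succ=(1,2,0) retry=(1,1,1)
step 13 (t2 CAS): counter=3 r=(2,2,0) succ=(1,2,0) retry=(1,2,1)
step 14 (t1 LOAD): counter=3 r=(3,2,0) succ=(1,2,0) retry=(1,2,1)
step 15 (t3 CAS): counter=3 r=(3,2,0) succ=(1,2,0) retry=(1,2,2)
step 16 (t1 CAS): counter=4 r=(3,2,0) succ=(2,2,0) retry=(1,2,2)
step 17 (t1 LOAD): counter=4 r=(4,2,0) succ=(2,2,0) retry=(1,2,2)
step 18 (t1 CAS): counter=5 r=(4,2,0) succ=(3,2,0) retry=(1,2,2)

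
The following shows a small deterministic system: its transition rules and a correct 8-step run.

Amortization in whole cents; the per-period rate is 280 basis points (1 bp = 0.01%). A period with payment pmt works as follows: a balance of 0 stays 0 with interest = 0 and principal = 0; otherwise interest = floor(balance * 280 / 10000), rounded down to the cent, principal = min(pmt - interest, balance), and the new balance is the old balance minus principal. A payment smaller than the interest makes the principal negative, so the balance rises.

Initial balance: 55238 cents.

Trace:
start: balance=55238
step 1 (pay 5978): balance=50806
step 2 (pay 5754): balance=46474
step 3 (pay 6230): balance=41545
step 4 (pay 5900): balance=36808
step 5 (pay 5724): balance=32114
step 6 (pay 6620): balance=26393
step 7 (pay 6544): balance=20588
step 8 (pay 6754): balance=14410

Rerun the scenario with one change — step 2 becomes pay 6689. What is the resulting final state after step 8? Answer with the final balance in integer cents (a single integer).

(re-executing from step 2 with the substitution; state before step 2: balance=50806)
step 2 (pay 6689): balance=45539
step 3 (pay 6230): balance=40584
step 4 (pay 5900): balance=35820
step 5 (pay 5724): balance=31098
step 6 (pay 6620): balance=25348
step 7 (pay 6544): balance=19513
step 8 (pay 6754): balance=13305

13305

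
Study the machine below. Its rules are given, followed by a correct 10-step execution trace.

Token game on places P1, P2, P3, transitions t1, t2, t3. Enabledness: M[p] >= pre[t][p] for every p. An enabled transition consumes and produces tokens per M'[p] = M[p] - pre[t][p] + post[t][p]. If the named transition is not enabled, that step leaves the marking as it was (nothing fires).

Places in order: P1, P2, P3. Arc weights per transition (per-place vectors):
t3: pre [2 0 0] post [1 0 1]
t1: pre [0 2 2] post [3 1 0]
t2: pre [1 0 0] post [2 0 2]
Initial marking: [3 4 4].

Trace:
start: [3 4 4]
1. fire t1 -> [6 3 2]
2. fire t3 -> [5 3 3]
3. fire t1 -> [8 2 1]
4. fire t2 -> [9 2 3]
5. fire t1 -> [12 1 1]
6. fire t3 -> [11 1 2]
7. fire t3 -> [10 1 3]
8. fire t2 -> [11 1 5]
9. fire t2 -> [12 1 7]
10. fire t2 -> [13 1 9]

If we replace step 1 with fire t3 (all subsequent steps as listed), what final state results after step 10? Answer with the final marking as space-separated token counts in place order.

9 2 12

(re-executing from step 1 with the substitution; state before step 1: [3 4 4])
1. fire t3 -> [2 4 5]
2. fire t3 -> [1 4 6]
3. fire t1 -> [4 3 4]
4. fire t2 -> [5 3 6]
5. fire t1 -> [8 2 4]
6. fire t3 -> [7 2 5]
7. fire t3 -> [6 2 6]
8. fire t2 -> [7 2 8]
9. fire t2 -> [8 2 10]
10. fire t2 -> [9 2 12]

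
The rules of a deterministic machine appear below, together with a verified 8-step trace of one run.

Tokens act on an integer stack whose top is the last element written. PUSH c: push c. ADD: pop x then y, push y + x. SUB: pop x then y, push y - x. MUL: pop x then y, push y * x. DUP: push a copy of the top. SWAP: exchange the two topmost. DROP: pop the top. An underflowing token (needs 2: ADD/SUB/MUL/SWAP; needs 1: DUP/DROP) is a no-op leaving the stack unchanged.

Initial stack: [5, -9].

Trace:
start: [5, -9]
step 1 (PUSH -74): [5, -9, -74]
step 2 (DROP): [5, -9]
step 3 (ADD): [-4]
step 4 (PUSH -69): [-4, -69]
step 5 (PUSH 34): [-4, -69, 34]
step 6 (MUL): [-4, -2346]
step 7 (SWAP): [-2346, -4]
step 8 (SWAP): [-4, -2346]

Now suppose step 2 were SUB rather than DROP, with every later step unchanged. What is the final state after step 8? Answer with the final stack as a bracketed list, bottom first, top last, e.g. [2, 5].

(re-executing from step 2 with the substitution; state before step 2: [5, -9, -74])
step 2 (SUB): [5, 65]
step 3 (ADD): [70]
step 4 (PUSH -69): [70, -69]
step 5 (PUSH 34): [70, -69, 34]
step 6 (MUL): [70, -2346]
step 7 (SWAP): [-2346, 70]
step 8 (SWAP): [70, -2346]

[70, -2346]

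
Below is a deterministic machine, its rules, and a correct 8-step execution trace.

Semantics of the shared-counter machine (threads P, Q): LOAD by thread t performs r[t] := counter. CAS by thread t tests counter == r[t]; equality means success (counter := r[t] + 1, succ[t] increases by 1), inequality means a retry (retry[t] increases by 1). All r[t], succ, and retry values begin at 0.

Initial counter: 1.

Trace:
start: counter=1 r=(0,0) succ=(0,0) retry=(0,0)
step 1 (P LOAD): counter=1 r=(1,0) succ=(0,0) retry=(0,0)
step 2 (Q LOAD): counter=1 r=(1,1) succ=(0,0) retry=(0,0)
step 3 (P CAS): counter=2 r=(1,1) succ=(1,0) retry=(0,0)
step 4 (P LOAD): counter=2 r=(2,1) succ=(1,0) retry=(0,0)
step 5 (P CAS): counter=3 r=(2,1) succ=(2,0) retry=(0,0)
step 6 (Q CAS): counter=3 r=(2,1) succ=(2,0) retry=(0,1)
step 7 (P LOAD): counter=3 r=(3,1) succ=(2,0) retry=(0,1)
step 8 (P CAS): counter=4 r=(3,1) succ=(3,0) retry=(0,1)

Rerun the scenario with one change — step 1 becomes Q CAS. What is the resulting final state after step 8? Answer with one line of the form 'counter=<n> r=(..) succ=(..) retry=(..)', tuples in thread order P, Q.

(re-executing from step 1 with the substitution; state before step 1: counter=1 r=(0,0) succ=(0,0) retry=(0,0))
step 1 (Q CAS): counter=1 r=(0,0) succ=(0,0) retry=(0,1)
step 2 (Q LOAD): counter=1 r=(0,1) succ=(0,0) retry=(0,1)
step 3 (P CAS): counter=1 r=(0,1) succ=(0,0) retry=(1,1)
step 4 (P LOAD): counter=1 r=(1,1) succ=(0,0) retry=(1,1)
step 5 (P CAS): counter=2 r=(1,1) succ=(1,0) retry=(1,1)
step 6 (Q CAS): counter=2 r=(1,1) succ=(1,0) retry=(1,2)
step 7 (P LOAD): counter=2 r=(2,1) succ=(1,0) retry=(1,2)
step 8 (P CAS): counter=3 r=(2,1) succ=(2,0) retry=(1,2)

counter=3 r=(2,1) succ=(2,0) retry=(1,2)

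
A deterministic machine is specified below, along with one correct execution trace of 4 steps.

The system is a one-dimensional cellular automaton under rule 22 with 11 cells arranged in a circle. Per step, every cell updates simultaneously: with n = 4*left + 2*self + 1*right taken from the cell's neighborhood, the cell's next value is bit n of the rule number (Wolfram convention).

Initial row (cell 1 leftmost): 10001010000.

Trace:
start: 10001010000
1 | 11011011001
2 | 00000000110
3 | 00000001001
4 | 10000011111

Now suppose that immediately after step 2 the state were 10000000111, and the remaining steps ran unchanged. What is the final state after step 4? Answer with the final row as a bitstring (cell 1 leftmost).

11100011100

state after step 2 := 10000000111
3 | 01000001000
4 | 11100011100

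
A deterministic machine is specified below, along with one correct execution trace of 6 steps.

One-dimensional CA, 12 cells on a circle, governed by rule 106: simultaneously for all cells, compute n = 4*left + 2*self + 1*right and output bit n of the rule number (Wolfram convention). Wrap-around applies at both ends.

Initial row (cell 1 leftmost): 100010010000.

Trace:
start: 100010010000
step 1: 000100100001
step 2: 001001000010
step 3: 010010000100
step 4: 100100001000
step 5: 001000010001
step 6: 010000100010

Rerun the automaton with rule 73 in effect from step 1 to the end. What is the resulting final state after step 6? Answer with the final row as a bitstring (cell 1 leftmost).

101000010110

(re-executing steps 1..6 under rule 73; state before step 1: 100010010000)
step 1: 001000000110
step 2: 100011110110
step 3: 001010010110
step 4: 100000000110
step 5: 001111110110
step 6: 101000010110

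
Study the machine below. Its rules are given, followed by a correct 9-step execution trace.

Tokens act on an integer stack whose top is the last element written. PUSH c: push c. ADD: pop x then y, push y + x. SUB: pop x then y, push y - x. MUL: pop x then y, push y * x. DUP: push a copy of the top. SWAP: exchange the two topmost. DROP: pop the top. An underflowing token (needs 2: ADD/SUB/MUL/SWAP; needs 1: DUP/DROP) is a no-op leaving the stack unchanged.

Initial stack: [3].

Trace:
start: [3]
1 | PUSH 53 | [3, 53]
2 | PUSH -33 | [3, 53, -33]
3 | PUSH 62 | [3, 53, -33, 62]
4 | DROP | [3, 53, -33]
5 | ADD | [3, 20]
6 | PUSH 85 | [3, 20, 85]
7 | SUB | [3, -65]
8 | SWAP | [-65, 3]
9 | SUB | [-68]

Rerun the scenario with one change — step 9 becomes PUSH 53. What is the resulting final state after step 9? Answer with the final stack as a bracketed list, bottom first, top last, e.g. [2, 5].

[-65, 3, 53]

(re-executing from step 9 with the substitution; state before step 9: [-65, 3])
9 | PUSH 53 | [-65, 3, 53]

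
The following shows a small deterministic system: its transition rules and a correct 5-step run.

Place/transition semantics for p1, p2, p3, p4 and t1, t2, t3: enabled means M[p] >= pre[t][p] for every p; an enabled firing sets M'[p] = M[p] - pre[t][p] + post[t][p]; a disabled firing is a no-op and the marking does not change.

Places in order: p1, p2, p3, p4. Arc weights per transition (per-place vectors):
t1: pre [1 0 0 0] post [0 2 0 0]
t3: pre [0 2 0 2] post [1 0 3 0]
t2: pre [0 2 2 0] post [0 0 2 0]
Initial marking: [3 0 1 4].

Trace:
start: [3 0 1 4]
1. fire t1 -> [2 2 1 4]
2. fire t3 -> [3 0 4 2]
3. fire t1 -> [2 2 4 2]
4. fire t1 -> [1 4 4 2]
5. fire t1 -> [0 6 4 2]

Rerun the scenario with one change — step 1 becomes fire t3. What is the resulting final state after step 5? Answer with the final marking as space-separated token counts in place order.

(re-executing from step 1 with the substitution; state before step 1: [3 0 1 4])
1. fire t3 -> [3 0 1 4]
2. fire t3 -> [3 0 1 4]
3. fire t1 -> [2 2 1 4]
4. fire t1 -> [1 4 1 4]
5. fire t1 -> [0 6 1 4]

0 6 1 4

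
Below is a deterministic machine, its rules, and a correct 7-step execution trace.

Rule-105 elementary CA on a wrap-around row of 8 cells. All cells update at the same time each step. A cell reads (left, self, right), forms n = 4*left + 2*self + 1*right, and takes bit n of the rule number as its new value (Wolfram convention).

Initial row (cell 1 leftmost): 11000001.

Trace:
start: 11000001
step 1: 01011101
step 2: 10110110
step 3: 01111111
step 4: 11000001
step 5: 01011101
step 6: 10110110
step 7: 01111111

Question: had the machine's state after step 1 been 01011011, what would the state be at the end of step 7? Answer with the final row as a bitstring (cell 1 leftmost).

11100000

state after step 1 := 01011011
step 2: 10111111
step 3: 11100000
step 4: 10101110
step 5: 01011011
step 6: 10111111
step 7: 11100000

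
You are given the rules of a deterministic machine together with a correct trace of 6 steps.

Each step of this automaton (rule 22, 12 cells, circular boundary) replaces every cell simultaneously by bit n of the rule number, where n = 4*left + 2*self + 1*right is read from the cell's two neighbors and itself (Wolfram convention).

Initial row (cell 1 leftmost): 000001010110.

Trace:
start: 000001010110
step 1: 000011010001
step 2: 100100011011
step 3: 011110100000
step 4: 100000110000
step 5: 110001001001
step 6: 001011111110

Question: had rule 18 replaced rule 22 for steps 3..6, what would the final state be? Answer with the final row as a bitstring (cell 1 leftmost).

001001000110

(re-executing steps 3..6 under rule 18; state before step 3: 100100011011)
step 3: 011010100000
step 4: 100000010000
step 5: 010000101001
step 6: 001001000110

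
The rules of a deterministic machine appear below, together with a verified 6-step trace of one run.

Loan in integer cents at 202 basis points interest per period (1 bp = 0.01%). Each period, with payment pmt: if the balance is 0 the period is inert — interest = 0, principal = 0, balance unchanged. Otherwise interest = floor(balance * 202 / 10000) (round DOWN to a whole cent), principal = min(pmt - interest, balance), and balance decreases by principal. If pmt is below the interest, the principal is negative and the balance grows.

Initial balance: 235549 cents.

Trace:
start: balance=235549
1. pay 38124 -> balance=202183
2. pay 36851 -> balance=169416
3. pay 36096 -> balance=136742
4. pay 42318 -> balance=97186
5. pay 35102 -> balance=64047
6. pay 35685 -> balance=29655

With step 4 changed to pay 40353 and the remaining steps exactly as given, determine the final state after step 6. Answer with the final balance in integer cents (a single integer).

(re-executing from step 4 with the substitution; state before step 4: balance=136742)
4. pay 40353 -> balance=99151
5. pay 35102 -> balance=66051
6. pay 35685 -> balance=31700

31700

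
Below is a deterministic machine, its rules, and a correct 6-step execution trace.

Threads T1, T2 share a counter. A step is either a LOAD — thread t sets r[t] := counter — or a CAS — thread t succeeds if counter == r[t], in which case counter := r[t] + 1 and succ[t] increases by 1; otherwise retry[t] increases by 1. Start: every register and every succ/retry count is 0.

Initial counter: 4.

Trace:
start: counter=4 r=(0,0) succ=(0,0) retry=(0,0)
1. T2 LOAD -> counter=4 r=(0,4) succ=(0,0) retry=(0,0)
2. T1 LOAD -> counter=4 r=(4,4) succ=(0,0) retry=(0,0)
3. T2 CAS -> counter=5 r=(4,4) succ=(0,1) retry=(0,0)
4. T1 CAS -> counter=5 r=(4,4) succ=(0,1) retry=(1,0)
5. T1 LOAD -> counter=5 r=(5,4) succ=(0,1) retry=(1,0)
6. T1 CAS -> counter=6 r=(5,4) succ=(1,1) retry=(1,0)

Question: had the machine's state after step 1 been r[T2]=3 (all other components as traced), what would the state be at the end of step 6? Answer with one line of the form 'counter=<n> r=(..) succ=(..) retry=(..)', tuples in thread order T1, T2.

state after step 1 := counter=4 r=(0,3) succ=(0,0) retry=(0,0)
2. T1 LOAD -> counter=4 r=(4,3) succ=(0,0) retry=(0,0)
3. T2 CAS -> counter=4 r=(4,3) succ=(0,0) retry=(0,1)
4. T1 CAS -> counter=5 r=(4,3) succ=(1,0) retry=(0,1)
5. T1 LOAD -> counter=5 r=(5,3) succ=(1,0) retry=(0,1)
6. T1 CAS -> counter=6 r=(5,3) succ=(2,0) retry=(0,1)

counter=6 r=(5,3) succ=(2,0) retry=(0,1)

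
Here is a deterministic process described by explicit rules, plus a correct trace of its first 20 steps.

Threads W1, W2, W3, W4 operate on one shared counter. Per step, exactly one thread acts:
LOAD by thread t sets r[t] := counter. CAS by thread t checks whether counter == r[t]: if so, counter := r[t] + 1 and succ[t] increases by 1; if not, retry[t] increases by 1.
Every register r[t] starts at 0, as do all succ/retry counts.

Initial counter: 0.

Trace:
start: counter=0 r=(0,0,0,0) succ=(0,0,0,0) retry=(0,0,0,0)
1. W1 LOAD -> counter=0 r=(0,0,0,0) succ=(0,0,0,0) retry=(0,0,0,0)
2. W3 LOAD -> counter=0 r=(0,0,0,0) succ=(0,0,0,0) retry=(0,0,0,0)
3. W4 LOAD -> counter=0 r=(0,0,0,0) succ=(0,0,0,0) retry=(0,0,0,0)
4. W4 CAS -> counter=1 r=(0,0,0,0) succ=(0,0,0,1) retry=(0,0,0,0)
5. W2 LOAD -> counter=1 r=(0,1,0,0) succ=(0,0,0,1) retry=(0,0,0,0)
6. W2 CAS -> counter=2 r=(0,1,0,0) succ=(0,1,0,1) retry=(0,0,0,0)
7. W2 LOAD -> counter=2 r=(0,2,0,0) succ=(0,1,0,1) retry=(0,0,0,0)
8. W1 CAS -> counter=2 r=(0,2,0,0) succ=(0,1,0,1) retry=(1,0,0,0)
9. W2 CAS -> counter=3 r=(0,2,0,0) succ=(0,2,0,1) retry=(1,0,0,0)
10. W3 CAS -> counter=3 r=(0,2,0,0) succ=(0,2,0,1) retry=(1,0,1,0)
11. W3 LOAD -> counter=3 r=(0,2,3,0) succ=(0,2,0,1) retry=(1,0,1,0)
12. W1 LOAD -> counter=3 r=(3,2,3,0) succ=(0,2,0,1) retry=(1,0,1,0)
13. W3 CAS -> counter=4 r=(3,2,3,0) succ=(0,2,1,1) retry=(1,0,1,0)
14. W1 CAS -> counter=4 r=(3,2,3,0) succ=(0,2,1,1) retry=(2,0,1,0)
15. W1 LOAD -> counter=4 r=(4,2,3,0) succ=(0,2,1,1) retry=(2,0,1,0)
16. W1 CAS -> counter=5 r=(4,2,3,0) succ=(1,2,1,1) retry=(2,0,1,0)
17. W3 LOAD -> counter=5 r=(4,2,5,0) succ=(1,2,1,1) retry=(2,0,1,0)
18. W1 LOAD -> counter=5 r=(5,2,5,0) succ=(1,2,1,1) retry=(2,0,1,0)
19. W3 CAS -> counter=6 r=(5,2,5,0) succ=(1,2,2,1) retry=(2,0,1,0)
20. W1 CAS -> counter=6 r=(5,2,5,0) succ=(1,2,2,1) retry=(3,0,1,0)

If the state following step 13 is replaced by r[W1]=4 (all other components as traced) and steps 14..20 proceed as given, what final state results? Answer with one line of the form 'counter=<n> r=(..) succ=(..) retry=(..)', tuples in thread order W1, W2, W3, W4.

counter=7 r=(6,2,6,0) succ=(2,2,2,1) retry=(2,0,1,0)

state after step 13 := counter=4 r=(4,2,3,0) succ=(0,2,1,1) retry=(1,0,1,0)
14. W1 CAS -> counter=5 r=(4,2,3,0) succ=(1,2,1,1) retry=(1,0,1,0)
15. W1 LOAD -> counter=5 r=(5,2,3,0) succ=(1,2,1,1) retry=(1,0,1,0)
16. W1 CAS -> counter=6 r=(5,2,3,0) succ=(2,2,1,1) retry=(1,0,1,0)
17. W3 LOAD -> counter=6 r=(5,2,6,0) succ=(2,2,1,1) retry=(1,0,1,0)
18. W1 LOAD -> counter=6 r=(6,2,6,0) succ=(2,2,1,1) retry=(1,0,1,0)
19. W3 CAS -> counter=7 r=(6,2,6,0) succ=(2,2,2,1) retry=(1,0,1,0)
20. W1 CAS -> counter=7 r=(6,2,6,0) succ=(2,2,2,1) retry=(2,0,1,0)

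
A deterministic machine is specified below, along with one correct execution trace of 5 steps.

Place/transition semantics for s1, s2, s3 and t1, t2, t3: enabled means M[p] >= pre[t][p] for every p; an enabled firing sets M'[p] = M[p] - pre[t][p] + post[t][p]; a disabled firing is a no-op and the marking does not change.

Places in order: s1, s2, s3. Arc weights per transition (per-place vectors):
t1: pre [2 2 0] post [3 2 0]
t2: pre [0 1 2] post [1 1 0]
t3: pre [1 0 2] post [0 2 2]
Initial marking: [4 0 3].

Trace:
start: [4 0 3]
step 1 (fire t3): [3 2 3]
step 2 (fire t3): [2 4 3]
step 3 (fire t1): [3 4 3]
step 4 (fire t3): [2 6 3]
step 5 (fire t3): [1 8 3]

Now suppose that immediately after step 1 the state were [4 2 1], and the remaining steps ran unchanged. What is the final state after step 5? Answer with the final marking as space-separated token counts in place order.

5 2 1

state after step 1 := [4 2 1]
step 2 (fire t3): [4 2 1]
step 3 (fire t1): [5 2 1]
step 4 (fire t3): [5 2 1]
step 5 (fire t3): [5 2 1]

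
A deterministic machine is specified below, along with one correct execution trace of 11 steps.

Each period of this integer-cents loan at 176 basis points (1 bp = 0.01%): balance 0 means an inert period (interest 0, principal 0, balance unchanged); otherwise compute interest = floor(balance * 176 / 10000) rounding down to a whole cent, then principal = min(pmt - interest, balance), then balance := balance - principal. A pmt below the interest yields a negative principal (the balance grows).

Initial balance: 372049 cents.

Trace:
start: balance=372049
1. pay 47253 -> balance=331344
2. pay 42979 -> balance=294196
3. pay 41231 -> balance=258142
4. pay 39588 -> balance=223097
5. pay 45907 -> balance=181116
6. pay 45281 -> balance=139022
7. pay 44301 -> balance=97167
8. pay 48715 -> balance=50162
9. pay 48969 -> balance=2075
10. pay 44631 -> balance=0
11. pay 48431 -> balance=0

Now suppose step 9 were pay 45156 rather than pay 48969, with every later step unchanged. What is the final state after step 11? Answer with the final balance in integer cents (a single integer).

(re-executing from step 9 with the substitution; state before step 9: balance=50162)
9. pay 45156 -> balance=5888
10. pay 44631 -> balance=0
11. pay 48431 -> balance=0

0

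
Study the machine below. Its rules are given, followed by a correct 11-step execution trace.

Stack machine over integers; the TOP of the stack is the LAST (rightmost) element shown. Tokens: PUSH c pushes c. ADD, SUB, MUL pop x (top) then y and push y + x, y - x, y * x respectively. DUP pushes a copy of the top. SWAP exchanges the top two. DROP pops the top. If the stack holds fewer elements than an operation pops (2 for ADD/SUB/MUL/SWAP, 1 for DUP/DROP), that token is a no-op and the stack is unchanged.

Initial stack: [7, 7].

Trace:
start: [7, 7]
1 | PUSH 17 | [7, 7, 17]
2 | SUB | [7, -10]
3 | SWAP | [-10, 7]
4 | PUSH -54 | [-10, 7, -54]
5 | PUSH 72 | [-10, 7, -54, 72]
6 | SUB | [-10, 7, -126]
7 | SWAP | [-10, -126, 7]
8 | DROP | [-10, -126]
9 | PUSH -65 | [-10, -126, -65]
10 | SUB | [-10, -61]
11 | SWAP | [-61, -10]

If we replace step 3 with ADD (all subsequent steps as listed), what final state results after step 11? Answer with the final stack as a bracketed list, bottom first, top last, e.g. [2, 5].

(re-executing from step 3 with the substitution; state before step 3: [7, -10])
3 | ADD | [-3]
4 | PUSH -54 | [-3, -54]
5 | PUSH 72 | [-3, -54, 72]
6 | SUB | [-3, -126]
7 | SWAP | [-126, -3]
8 | DROP | [-126]
9 | PUSH -65 | [-126, -65]
10 | SUB | [-61]
11 | SWAP | [-61]

[-61]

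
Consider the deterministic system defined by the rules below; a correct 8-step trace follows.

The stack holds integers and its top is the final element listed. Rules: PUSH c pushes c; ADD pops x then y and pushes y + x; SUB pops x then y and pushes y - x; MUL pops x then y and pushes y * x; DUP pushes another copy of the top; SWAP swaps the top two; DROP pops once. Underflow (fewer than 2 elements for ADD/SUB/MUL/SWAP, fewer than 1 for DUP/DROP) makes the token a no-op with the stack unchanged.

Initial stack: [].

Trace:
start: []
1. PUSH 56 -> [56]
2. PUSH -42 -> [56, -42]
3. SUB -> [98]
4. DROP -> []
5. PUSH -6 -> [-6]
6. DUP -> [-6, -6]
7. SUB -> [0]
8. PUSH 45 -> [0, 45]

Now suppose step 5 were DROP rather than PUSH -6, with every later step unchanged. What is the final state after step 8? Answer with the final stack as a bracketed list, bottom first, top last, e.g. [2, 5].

[45]

(re-executing from step 5 with the substitution; state before step 5: [])
5. DROP -> []
6. DUP -> []
7. SUB -> []
8. PUSH 45 -> [45]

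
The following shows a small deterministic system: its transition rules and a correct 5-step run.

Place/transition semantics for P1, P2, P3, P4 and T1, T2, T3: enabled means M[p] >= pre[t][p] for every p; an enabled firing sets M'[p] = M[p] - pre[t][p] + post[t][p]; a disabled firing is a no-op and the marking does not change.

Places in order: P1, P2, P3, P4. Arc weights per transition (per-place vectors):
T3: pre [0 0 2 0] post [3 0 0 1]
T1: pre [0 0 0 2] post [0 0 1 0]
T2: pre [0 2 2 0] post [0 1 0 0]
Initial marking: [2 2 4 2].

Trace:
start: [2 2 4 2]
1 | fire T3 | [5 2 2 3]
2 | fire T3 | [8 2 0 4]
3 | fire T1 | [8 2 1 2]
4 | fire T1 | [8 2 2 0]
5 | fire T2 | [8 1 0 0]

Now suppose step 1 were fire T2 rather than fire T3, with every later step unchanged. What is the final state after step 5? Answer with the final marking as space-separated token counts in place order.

5 1 1 1

(re-executing from step 1 with the substitution; state before step 1: [2 2 4 2])
1 | fire T2 | [2 1 2 2]
2 | fire T3 | [5 1 0 3]
3 | fire T1 | [5 1 1 1]
4 | fire T1 | [5 1 1 1]
5 | fire T2 | [5 1 1 1]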